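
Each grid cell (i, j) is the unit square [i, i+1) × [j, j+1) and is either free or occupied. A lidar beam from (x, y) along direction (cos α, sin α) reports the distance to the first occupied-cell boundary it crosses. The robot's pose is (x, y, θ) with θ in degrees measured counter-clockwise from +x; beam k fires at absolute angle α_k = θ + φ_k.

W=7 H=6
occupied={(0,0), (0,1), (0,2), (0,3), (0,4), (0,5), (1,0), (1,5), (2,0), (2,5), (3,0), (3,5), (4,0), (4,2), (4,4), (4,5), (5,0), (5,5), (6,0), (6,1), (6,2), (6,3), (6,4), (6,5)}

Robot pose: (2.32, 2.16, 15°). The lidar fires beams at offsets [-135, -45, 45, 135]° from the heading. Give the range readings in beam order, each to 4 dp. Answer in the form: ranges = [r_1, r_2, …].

beam 1: φ=-135°, α=240°
  cosα=-0.5000 sinα=-0.8660 | (2,2) | tMaxX 0.6400 tMaxY 0.1848 | tΔX 2.0000 tΔY 1.1547
    t=0.1848 [y] (2,1)
    t=0.6400 [x] (1,1)
    t=1.3395 [y] (1,0) — stop
  → r_1 = 1.3395
beam 2: φ=-45°, α=330°
  cosα=0.8660 sinα=-0.5000 | (2,2) | tMaxX 0.7852 tMaxY 0.3200 | tΔX 1.1547 tΔY 2.0000
    t=0.3200 [y] (2,1)
    t=0.7852 [x] (3,1)
    t=1.9399 [x] (4,1)
    t=2.3200 [y] (4,0) — stop
  → r_2 = 2.3200
beam 3: φ=45°, α=60°
  cosα=0.5000 sinα=0.8660 | (2,2) | tMaxX 1.3600 tMaxY 0.9699 | tΔX 2.0000 tΔY 1.1547
    t=0.9699 [y] (2,3)
    t=1.3600 [x] (3,3)
    t=2.1246 [y] (3,4)
    t=3.2793 [y] (3,5) — stop
  → r_3 = 3.2793
beam 4: φ=135°, α=150°
  cosα=-0.8660 sinα=0.5000 | (2,2) | tMaxX 0.3695 tMaxY 1.6800 | tΔX 1.1547 tΔY 2.0000
    t=0.3695 [x] (1,2)
    t=1.5242 [x] (0,2) — stop
  → r_4 = 1.5242

ranges = [1.3395, 2.3200, 3.2793, 1.5242]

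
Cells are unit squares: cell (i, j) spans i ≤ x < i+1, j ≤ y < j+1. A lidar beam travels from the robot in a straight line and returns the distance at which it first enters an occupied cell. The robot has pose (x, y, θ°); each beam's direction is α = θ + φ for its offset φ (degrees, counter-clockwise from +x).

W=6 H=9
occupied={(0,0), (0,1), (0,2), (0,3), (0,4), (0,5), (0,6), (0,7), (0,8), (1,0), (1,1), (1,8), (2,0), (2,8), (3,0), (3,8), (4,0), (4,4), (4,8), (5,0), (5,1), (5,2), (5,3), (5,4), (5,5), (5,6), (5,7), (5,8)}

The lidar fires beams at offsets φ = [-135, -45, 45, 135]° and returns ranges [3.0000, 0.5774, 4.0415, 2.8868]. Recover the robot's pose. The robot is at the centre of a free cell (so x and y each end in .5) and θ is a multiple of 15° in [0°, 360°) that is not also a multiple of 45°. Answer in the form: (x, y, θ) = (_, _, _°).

The pose lattice has 26·16 = 416 candidates. Test each by forward raycasting.
  (4.5, 6.5, 255°): beam 1 = 1.7321 ≠ 3.0000 ✗
  (2.5, 2.5, 15°): beam 1 = 1.0000 ≠ 3.0000 ✗
  (3.5, 4.5, 255°): beam 1 = 4.0415 ≠ 3.0000 ✗
  …
  (3.5, 4.5, 75°): r_1=3.0000, r_2=0.5774, r_3=4.0415, r_4=2.8868 — all match ✓
Only this pose fits every beam.

(x, y, θ) = (3.5, 4.5, 75°)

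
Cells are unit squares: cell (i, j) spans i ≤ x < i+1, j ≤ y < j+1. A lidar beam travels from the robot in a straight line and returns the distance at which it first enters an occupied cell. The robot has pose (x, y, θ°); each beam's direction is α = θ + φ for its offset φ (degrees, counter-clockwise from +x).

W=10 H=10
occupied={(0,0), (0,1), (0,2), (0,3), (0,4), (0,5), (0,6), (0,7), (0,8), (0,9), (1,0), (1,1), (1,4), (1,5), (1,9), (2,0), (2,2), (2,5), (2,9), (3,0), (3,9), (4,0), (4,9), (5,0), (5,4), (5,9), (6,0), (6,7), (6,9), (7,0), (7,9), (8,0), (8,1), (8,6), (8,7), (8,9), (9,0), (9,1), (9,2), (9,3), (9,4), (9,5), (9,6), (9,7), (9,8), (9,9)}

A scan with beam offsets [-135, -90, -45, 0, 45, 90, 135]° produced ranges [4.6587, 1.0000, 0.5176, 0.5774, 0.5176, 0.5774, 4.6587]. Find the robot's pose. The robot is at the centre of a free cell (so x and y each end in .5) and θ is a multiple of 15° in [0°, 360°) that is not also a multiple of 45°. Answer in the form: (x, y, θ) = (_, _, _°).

Candidates: 54 free-cell centres × 16 headings = 864 poses. Raycast each; keep the one whose scan matches to 4 dp.
  (8.5, 3.5, 165°): beam 1 = 0.5774 ≠ 4.6587 ✗
  (3.5, 1.5, 240°): beam 1 = 3.6235 ≠ 4.6587 ✗
  (8.5, 5.5, 120°): beam 1 = 0.5176 ≠ 4.6587 ✗
  …
  (7.5, 1.5, 300°): r_1=4.6587, r_2=1.0000, r_3=0.5176, r_4=0.5774, r_5=0.5176, r_6=0.5774, r_7=4.6587 — all match ✓
Unique over the lattice → pose = (7.5, 1.5, 300°).

(x, y, θ) = (7.5, 1.5, 300°)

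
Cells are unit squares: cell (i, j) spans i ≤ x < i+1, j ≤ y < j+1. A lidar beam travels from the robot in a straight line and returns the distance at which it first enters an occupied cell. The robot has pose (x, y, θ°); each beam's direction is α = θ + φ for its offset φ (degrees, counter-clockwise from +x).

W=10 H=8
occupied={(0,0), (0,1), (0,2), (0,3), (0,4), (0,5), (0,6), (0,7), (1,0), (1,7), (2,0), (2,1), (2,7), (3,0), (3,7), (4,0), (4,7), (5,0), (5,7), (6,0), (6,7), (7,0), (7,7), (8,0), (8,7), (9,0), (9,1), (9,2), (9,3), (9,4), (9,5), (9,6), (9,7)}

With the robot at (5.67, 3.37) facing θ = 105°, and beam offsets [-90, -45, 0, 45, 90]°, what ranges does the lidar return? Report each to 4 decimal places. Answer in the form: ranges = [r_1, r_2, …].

ranges = [3.4475, 4.1916, 3.7581, 5.3925, 4.8347]

beam 1: φ=-90°, α=15°
  d=(0.9659,0.2588)  start (5,3)  tX=0.3416 tY=2.4341  stride 1/|dx|=1.0353 1/|dy|=3.8637
    cross x-line → (6,3), t=0.3416
    cross x-line → (7,3), t=1.3769
    cross x-line → (8,3), t=2.4122
    cross y-line → (8,4), t=2.4341
    cross x-line → (9,4), t=3.4475 (wall)
  → r_1 = 3.4475
beam 2: φ=-45°, α=60°
  d=(0.5000,0.8660)  start (5,3)  tX=0.6600 tY=0.7275  stride 1/|dx|=2.0000 1/|dy|=1.1547
    cross x-line → (6,3), t=0.6600
    cross y-line → (6,4), t=0.7275
    cross y-line → (6,5), t=1.8822
    cross x-line → (7,5), t=2.6600
    cross y-line → (7,6), t=3.0369
    cross y-line → (7,7), t=4.1916 (wall)
  → r_2 = 4.1916
beam 3: φ=0°, α=105°
  d=(-0.2588,0.9659)  start (5,3)  tX=2.5887 tY=0.6522  stride 1/|dx|=3.8637 1/|dy|=1.0353
    cross y-line → (5,4), t=0.6522
    cross y-line → (5,5), t=1.6875
    cross x-line → (4,5), t=2.5887
    cross y-line → (4,6), t=2.7228
    cross y-line → (4,7), t=3.7581 (wall)
  → r_3 = 3.7581
beam 4: φ=45°, α=150°
  d=(-0.8660,0.5000)  start (5,3)  tX=0.7736 tY=1.2600  stride 1/|dx|=1.1547 1/|dy|=2.0000
    cross x-line → (4,3), t=0.7736
    cross y-line → (4,4), t=1.2600
    cross x-line → (3,4), t=1.9283
    cross x-line → (2,4), t=3.0831
    cross y-line → (2,5), t=3.2600
    cross x-line → (1,5), t=4.2378
    cross y-line → (1,6), t=5.2600
    cross x-line → (0,6), t=5.3925 (wall)
  → r_4 = 5.3925
beam 5: φ=90°, α=195°
  d=(-0.9659,-0.2588)  start (5,3)  tX=0.6936 tY=1.4296  stride 1/|dx|=1.0353 1/|dy|=3.8637
    cross x-line → (4,3), t=0.6936
    cross y-line → (4,2), t=1.4296
    cross x-line → (3,2), t=1.7289
    cross x-line → (2,2), t=2.7642
    cross x-line → (1,2), t=3.7995
    cross x-line → (0,2), t=4.8347 (wall)
  → r_5 = 4.8347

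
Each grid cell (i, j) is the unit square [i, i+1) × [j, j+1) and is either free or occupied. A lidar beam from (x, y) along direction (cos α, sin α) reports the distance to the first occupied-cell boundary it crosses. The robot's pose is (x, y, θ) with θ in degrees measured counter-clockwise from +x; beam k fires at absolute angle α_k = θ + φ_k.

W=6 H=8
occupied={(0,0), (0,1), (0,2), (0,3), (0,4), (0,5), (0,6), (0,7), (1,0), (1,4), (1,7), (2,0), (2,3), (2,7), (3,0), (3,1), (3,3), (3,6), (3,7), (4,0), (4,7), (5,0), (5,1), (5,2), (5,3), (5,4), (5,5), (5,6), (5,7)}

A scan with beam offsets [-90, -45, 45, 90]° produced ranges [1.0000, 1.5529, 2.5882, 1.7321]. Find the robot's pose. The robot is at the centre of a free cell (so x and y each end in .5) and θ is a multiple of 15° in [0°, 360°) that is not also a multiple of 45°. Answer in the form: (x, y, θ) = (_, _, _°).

(x, y, θ) = (4.5, 5.5, 150°)

Candidates: 19 free-cell centres × 16 headings = 304 poses. Raycast each; keep the one whose scan matches to 4 dp.
  (2.5, 5.5, 30°): beam 1 = 1.7321 ≠ 1.0000 ✗
  (2.5, 6.5, 165°): beam 1 = 0.5176 ≠ 1.0000 ✗
  (1.5, 2.5, 75°): beam 1 = 1.9319 ≠ 1.0000 ✗
  …
  (4.5, 5.5, 150°): r_1=1.0000, r_2=1.5529, r_3=2.5882, r_4=1.7321 — all match ✓
No second candidate reproduces the full scan.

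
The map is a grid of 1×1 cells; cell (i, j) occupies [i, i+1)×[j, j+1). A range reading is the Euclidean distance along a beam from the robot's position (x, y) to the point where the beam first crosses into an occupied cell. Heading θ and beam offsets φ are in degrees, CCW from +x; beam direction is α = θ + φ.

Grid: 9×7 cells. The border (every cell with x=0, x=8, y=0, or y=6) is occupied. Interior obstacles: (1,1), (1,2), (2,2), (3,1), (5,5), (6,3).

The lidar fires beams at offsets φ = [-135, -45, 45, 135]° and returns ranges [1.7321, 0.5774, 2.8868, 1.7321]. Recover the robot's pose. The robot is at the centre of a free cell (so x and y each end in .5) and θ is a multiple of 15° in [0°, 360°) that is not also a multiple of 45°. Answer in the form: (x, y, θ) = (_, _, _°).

(x, y, θ) = (6.5, 2.5, 165°)

The pose lattice has 29·16 = 464 candidates. Test each by forward raycasting.
  (7.5, 1.5, 330°): beam 1 = 1.9319 ≠ 1.7321 ✗
  (3.5, 5.5, 15°): beam 1 = 2.8868 ≠ 1.7321 ✗
  (6.5, 2.5, 120°): beam 1 = 1.5529 ≠ 1.7321 ✗
  (6.5, 1.5, 345°): beam 1 = 1.0000 ≠ 1.7321 ✗
  …
  (6.5, 2.5, 165°): r_1=1.7321, r_2=0.5774, r_3=2.8868, r_4=1.7321 — all match ✓
Only this pose fits every beam.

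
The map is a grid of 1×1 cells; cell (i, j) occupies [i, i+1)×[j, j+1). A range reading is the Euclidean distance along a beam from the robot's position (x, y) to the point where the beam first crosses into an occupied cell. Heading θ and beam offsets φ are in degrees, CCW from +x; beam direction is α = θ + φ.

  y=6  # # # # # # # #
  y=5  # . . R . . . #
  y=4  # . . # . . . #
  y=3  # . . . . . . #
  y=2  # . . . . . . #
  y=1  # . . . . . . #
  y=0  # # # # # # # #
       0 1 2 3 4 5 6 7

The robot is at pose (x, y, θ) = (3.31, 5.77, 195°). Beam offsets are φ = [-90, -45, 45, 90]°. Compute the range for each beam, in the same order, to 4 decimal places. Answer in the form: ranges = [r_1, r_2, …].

ranges = [0.2381, 0.4600, 4.6200, 0.7972]

beam 1: φ=-90°, α=105°
  cosα=-0.2588 sinα=0.9659 | (3,5) | tMaxX 1.1977 tMaxY 0.2381 | tΔX 3.8637 tΔY 1.0353
    t=0.2381 [y] (3,6) — stop
  → r_1 = 0.2381
beam 2: φ=-45°, α=150°
  cosα=-0.8660 sinα=0.5000 | (3,5) | tMaxX 0.3580 tMaxY 0.4600 | tΔX 1.1547 tΔY 2.0000
    t=0.3580 [x] (2,5)
    t=0.4600 [y] (2,6) — stop
  → r_2 = 0.4600
beam 3: φ=45°, α=240°
  cosα=-0.5000 sinα=-0.8660 | (3,5) | tMaxX 0.6200 tMaxY 0.8891 | tΔX 2.0000 tΔY 1.1547
    t=0.6200 [x] (2,5)
    t=0.8891 [y] (2,4)
    t=2.0438 [y] (2,3)
    t=2.6200 [x] (1,3)
    t=3.1985 [y] (1,2)
    t=4.3532 [y] (1,1)
    t=4.6200 [x] (0,1) — stop
  → r_3 = 4.6200
beam 4: φ=90°, α=285°
  cosα=0.2588 sinα=-0.9659 | (3,5) | tMaxX 2.6660 tMaxY 0.7972 | tΔX 3.8637 tΔY 1.0353
    t=0.7972 [y] (3,4) — stop
  → r_4 = 0.7972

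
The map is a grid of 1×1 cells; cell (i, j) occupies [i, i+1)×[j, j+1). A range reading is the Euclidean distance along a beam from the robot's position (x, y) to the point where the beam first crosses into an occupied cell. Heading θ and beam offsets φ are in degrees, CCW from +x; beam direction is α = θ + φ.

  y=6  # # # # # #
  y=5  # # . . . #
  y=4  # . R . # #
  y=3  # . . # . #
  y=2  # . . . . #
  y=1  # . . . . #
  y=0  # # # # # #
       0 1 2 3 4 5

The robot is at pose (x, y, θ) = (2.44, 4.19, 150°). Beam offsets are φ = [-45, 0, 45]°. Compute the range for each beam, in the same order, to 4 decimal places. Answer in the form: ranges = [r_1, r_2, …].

beam 1: φ=-45°, α=105°
  d=(-0.2588,0.9659)  start (2,4)  tX=1.7000 tY=0.8386  stride 1/|dx|=3.8637 1/|dy|=1.0353
    cross y-line → (2,5), t=0.8386
    cross x-line → (1,5), t=1.7000 (wall)
  → r_1 = 1.7000
beam 2: φ=0°, α=150°
  d=(-0.8660,0.5000)  start (2,4)  tX=0.5081 tY=1.6200  stride 1/|dx|=1.1547 1/|dy|=2.0000
    cross x-line → (1,4), t=0.5081
    cross y-line → (1,5), t=1.6200 (wall)
  → r_2 = 1.6200
beam 3: φ=45°, α=195°
  d=(-0.9659,-0.2588)  start (2,4)  tX=0.4555 tY=0.7341  stride 1/|dx|=1.0353 1/|dy|=3.8637
    cross x-line → (1,4), t=0.4555
    cross y-line → (1,3), t=0.7341
    cross x-line → (0,3), t=1.4908 (wall)
  → r_3 = 1.4908

ranges = [1.7000, 1.6200, 1.4908]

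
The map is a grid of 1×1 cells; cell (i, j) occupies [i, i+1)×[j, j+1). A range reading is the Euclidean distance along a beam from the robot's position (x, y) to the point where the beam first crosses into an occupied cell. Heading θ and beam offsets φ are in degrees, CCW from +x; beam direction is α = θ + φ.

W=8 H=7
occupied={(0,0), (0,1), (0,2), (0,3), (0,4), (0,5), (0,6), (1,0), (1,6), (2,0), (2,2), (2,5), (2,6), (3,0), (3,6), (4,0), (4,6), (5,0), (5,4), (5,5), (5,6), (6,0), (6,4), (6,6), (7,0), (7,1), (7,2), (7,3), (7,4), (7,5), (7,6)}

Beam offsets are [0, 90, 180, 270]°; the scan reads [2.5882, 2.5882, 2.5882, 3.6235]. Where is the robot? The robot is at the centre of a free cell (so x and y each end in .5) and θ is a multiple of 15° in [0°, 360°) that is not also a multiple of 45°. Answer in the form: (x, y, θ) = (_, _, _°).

(x, y, θ) = (3.5, 3.5, 75°)

Enumerate (i+0.5, j+0.5, θ) over the 25 free cells and 16 admissible headings. For each, cast all 4 beams and compare to the given ranges.
  (1.5, 2.5, 330°): beam 1 = 0.5774 ≠ 2.5882 ✗
  (1.5, 1.5, 30°): beam 1 = 1.0000 ≠ 2.5882 ✗
  (6.5, 1.5, 120°): beam 1 = 2.8868 ≠ 2.5882 ✗
  (2.5, 4.5, 30°): beam 1 = 2.8868 ≠ 2.5882 ✗
  …
  (3.5, 3.5, 75°): r_1=2.5882, r_2=2.5882, r_3=2.5882, r_4=3.6235 — all match ✓
Only this pose fits every beam.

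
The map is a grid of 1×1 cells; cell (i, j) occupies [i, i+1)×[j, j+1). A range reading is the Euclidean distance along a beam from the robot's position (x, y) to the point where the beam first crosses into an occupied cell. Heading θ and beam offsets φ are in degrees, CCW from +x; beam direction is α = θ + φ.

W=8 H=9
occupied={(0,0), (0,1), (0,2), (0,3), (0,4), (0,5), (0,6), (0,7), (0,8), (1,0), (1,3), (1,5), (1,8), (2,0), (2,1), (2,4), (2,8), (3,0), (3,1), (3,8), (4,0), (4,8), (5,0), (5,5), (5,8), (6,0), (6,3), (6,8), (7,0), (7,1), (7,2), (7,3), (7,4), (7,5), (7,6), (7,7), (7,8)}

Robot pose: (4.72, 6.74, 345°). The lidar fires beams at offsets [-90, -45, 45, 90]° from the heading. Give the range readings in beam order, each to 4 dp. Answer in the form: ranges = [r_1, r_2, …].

beam 1: φ=-90°, α=255°
  dir = (cos 255°, sin 255°) = (-0.2588, -0.9659); from cell (4,6)
  next x-line at t=2.7819, next y-line at t=0.7661; Δt_x=3.8637, Δt_y=1.0353
    y: enter (4,5) at t=0.7661
    y: enter (4,4) at t=1.8014
    x: enter (3,4) at t=2.7819
    y: enter (3,3) at t=2.8367
    y: enter (3,2) at t=3.8719
    y: enter (3,1) at t=4.9072 ← occupied
  → r_1 = 4.9072
beam 2: φ=-45°, α=300°
  dir = (cos 300°, sin 300°) = (0.5000, -0.8660); from cell (4,6)
  next x-line at t=0.5600, next y-line at t=0.8545; Δt_x=2.0000, Δt_y=1.1547
    x: enter (5,6) at t=0.5600
    y: enter (5,5) at t=0.8545 ← occupied
  → r_2 = 0.8545
beam 3: φ=45°, α=30°
  dir = (cos 30°, sin 30°) = (0.8660, 0.5000); from cell (4,6)
  next x-line at t=0.3233, next y-line at t=0.5200; Δt_x=1.1547, Δt_y=2.0000
    x: enter (5,6) at t=0.3233
    y: enter (5,7) at t=0.5200
    x: enter (6,7) at t=1.4780
    y: enter (6,8) at t=2.5200 ← occupied
  → r_3 = 2.5200
beam 4: φ=90°, α=75°
  dir = (cos 75°, sin 75°) = (0.2588, 0.9659); from cell (4,6)
  next x-line at t=1.0818, next y-line at t=0.2692; Δt_x=3.8637, Δt_y=1.0353
    y: enter (4,7) at t=0.2692
    x: enter (5,7) at t=1.0818
    y: enter (5,8) at t=1.3044 ← occupied
  → r_4 = 1.3044

ranges = [4.9072, 0.8545, 2.5200, 1.3044]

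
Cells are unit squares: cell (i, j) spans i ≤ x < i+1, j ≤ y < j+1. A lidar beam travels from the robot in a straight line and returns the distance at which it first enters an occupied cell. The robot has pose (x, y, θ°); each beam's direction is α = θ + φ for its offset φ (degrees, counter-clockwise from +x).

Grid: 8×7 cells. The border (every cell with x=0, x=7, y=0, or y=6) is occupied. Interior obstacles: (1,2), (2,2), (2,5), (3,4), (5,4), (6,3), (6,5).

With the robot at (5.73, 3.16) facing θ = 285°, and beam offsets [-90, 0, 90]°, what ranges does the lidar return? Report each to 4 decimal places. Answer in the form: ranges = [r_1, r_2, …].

beam 1: φ=-90°, α=195°
  d=(-0.9659,-0.2588)  start (5,3)  tX=0.7558 tY=0.6182  stride 1/|dx|=1.0353 1/|dy|=3.8637
    cross y-line → (5,2), t=0.6182
    cross x-line → (4,2), t=0.7558
    cross x-line → (3,2), t=1.7910
    cross x-line → (2,2), t=2.8263 (wall)
  → r_1 = 2.8263
beam 2: φ=0°, α=285°
  d=(0.2588,-0.9659)  start (5,3)  tX=1.0432 tY=0.1656  stride 1/|dx|=3.8637 1/|dy|=1.0353
    cross y-line → (5,2), t=0.1656
    cross x-line → (6,2), t=1.0432
    cross y-line → (6,1), t=1.2009
    cross y-line → (6,0), t=2.2362 (wall)
  → r_2 = 2.2362
beam 3: φ=90°, α=15°
  d=(0.9659,0.2588)  start (5,3)  tX=0.2795 tY=3.2455  stride 1/|dx|=1.0353 1/|dy|=3.8637
    cross x-line → (6,3), t=0.2795 (wall)
  → r_3 = 0.2795

ranges = [2.8263, 2.2362, 0.2795]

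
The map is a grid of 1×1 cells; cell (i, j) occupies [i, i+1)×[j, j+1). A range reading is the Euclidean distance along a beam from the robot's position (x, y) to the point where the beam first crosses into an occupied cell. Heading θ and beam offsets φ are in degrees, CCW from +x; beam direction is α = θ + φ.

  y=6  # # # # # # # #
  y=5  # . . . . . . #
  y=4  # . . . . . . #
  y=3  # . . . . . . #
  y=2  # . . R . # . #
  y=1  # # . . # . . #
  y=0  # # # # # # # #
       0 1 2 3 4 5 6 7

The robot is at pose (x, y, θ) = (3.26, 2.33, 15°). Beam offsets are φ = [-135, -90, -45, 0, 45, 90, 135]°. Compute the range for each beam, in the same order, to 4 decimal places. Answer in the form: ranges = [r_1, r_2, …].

ranges = [1.5358, 1.3769, 0.8545, 1.8014, 4.2378, 3.7995, 2.6096]

beam 1: φ=-135°, α=240°
  d=(-0.5000,-0.8660)  start (3,2)  tX=0.5200 tY=0.3811  stride 1/|dx|=2.0000 1/|dy|=1.1547
    cross y-line → (3,1), t=0.3811
    cross x-line → (2,1), t=0.5200
    cross y-line → (2,0), t=1.5358 (wall)
  → r_1 = 1.5358
beam 2: φ=-90°, α=285°
  d=(0.2588,-0.9659)  start (3,2)  tX=2.8591 tY=0.3416  stride 1/|dx|=3.8637 1/|dy|=1.0353
    cross y-line → (3,1), t=0.3416
    cross y-line → (3,0), t=1.3769 (wall)
  → r_2 = 1.3769
beam 3: φ=-45°, α=330°
  d=(0.8660,-0.5000)  start (3,2)  tX=0.8545 tY=0.6600  stride 1/|dx|=1.1547 1/|dy|=2.0000
    cross y-line → (3,1), t=0.6600
    cross x-line → (4,1), t=0.8545 (wall)
  → r_3 = 0.8545
beam 4: φ=0°, α=15°
  d=(0.9659,0.2588)  start (3,2)  tX=0.7661 tY=2.5887  stride 1/|dx|=1.0353 1/|dy|=3.8637
    cross x-line → (4,2), t=0.7661
    cross x-line → (5,2), t=1.8014 (wall)
  → r_4 = 1.8014
beam 5: φ=45°, α=60°
  d=(0.5000,0.8660)  start (3,2)  tX=1.4800 tY=0.7736  stride 1/|dx|=2.0000 1/|dy|=1.1547
    cross y-line → (3,3), t=0.7736
    cross x-line → (4,3), t=1.4800
    cross y-line → (4,4), t=1.9283
    cross y-line → (4,5), t=3.0831
    cross x-line → (5,5), t=3.4800
    cross y-line → (5,6), t=4.2378 (wall)
  → r_5 = 4.2378
beam 6: φ=90°, α=105°
  d=(-0.2588,0.9659)  start (3,2)  tX=1.0046 tY=0.6936  stride 1/|dx|=3.8637 1/|dy|=1.0353
    cross y-line → (3,3), t=0.6936
    cross x-line → (2,3), t=1.0046
    cross y-line → (2,4), t=1.7289
    cross y-line → (2,5), t=2.7642
    cross y-line → (2,6), t=3.7995 (wall)
  → r_6 = 3.7995
beam 7: φ=135°, α=150°
  d=(-0.8660,0.5000)  start (3,2)  tX=0.3002 tY=1.3400  stride 1/|dx|=1.1547 1/|dy|=2.0000
    cross x-line → (2,2), t=0.3002
    cross y-line → (2,3), t=1.3400
    cross x-line → (1,3), t=1.4549
    cross x-line → (0,3), t=2.6096 (wall)
  → r_7 = 2.6096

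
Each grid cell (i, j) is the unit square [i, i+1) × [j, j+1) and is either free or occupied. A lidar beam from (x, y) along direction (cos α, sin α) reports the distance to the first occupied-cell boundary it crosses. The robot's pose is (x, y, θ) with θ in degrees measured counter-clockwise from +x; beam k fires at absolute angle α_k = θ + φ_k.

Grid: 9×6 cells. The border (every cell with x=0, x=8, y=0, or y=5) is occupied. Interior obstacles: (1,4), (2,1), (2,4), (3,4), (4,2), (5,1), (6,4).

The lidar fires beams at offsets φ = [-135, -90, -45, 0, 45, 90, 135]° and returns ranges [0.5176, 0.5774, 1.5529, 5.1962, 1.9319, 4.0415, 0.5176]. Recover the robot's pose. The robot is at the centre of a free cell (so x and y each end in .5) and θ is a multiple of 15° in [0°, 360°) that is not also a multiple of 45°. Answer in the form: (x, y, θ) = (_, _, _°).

(x, y, θ) = (5.5, 4.5, 210°)

Candidates: 21 free-cell centres × 16 headings = 336 poses. Raycast each; keep the one whose scan matches to 4 dp.
  (1.5, 3.5, 150°): beam 1 = 1.9319 ≠ 0.5176 ✗
  (3.5, 3.5, 15°): beam 1 = 1.7321 ≠ 0.5176 ✗
  (4.5, 1.5, 255°): beam 1 = 0.5774 ≠ 0.5176 ✗
  …
  (5.5, 4.5, 210°): r_1=0.5176, r_2=0.5774, r_3=1.5529, r_4=5.1962, r_5=1.9319, r_6=4.0415, r_7=0.5176 — all match ✓
Unique over the lattice → pose = (5.5, 4.5, 210°).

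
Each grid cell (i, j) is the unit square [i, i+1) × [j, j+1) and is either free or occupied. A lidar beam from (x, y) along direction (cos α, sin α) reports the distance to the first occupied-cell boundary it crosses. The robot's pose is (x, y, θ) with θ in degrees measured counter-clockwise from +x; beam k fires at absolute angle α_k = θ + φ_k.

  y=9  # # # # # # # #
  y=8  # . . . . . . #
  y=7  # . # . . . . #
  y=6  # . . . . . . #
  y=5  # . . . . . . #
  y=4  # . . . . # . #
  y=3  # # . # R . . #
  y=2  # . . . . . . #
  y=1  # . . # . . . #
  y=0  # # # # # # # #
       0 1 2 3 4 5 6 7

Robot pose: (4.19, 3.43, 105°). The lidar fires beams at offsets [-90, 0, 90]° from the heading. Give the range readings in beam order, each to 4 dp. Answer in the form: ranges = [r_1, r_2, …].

beam 1: φ=-90°, α=15°
  dir = (cos 15°, sin 15°) = (0.9659, 0.2588); from cell (4,3)
  next x-line at t=0.8386, next y-line at t=2.2023; Δt_x=1.0353, Δt_y=3.8637
    x: enter (5,3) at t=0.8386
    x: enter (6,3) at t=1.8738
    y: enter (6,4) at t=2.2023
    x: enter (7,4) at t=2.9091 ← occupied
  → r_1 = 2.9091
beam 2: φ=0°, α=105°
  dir = (cos 105°, sin 105°) = (-0.2588, 0.9659); from cell (4,3)
  next x-line at t=0.7341, next y-line at t=0.5901; Δt_x=3.8637, Δt_y=1.0353
    y: enter (4,4) at t=0.5901
    x: enter (3,4) at t=0.7341
    y: enter (3,5) at t=1.6254
    y: enter (3,6) at t=2.6607
    y: enter (3,7) at t=3.6959
    x: enter (2,7) at t=4.5978 ← occupied
  → r_2 = 4.5978
beam 3: φ=90°, α=195°
  dir = (cos 195°, sin 195°) = (-0.9659, -0.2588); from cell (4,3)
  next x-line at t=0.1967, next y-line at t=1.6614; Δt_x=1.0353, Δt_y=3.8637
    x: enter (3,3) at t=0.1967 ← occupied
  → r_3 = 0.1967

ranges = [2.9091, 4.5978, 0.1967]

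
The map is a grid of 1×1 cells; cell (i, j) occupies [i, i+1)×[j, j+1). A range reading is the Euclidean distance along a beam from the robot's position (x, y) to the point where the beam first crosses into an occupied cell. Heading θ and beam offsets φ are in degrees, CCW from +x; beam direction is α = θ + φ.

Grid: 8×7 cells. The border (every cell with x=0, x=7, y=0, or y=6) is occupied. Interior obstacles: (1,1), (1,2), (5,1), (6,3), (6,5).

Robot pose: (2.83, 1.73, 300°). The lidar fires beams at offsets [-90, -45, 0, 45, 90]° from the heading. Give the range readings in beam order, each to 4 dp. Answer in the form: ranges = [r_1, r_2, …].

ranges = [0.9584, 0.7558, 0.8429, 2.2465, 3.6604]

beam 1: φ=-90°, α=210°
  dir = (cos 210°, sin 210°) = (-0.8660, -0.5000); from cell (2,1)
  next x-line at t=0.9584, next y-line at t=1.4600; Δt_x=1.1547, Δt_y=2.0000
    x: enter (1,1) at t=0.9584 ← occupied
  → r_1 = 0.9584
beam 2: φ=-45°, α=255°
  dir = (cos 255°, sin 255°) = (-0.2588, -0.9659); from cell (2,1)
  next x-line at t=3.2069, next y-line at t=0.7558; Δt_x=3.8637, Δt_y=1.0353
    y: enter (2,0) at t=0.7558 ← occupied
  → r_2 = 0.7558
beam 3: φ=0°, α=300°
  dir = (cos 300°, sin 300°) = (0.5000, -0.8660); from cell (2,1)
  next x-line at t=0.3400, next y-line at t=0.8429; Δt_x=2.0000, Δt_y=1.1547
    x: enter (3,1) at t=0.3400
    y: enter (3,0) at t=0.8429 ← occupied
  → r_3 = 0.8429
beam 4: φ=45°, α=345°
  dir = (cos 345°, sin 345°) = (0.9659, -0.2588); from cell (2,1)
  next x-line at t=0.1760, next y-line at t=2.8205; Δt_x=1.0353, Δt_y=3.8637
    x: enter (3,1) at t=0.1760
    x: enter (4,1) at t=1.2113
    x: enter (5,1) at t=2.2465 ← occupied
  → r_4 = 2.2465
beam 5: φ=90°, α=30°
  dir = (cos 30°, sin 30°) = (0.8660, 0.5000); from cell (2,1)
  next x-line at t=0.1963, next y-line at t=0.5400; Δt_x=1.1547, Δt_y=2.0000
    x: enter (3,1) at t=0.1963
    y: enter (3,2) at t=0.5400
    x: enter (4,2) at t=1.3510
    x: enter (5,2) at t=2.5057
    y: enter (5,3) at t=2.5400
    x: enter (6,3) at t=3.6604 ← occupied
  → r_5 = 3.6604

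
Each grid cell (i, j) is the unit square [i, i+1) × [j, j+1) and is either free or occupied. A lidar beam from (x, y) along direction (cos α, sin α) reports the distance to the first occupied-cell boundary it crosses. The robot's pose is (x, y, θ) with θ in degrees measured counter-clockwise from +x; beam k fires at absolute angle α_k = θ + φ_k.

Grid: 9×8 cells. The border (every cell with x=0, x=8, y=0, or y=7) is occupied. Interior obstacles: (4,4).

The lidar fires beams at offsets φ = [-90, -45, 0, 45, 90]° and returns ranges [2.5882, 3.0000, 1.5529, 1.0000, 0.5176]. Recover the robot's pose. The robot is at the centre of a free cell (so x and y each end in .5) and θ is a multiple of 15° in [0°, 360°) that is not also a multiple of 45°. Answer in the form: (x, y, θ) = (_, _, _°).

Enumerate (i+0.5, j+0.5, θ) over the 41 free cells and 16 admissible headings. For each, cast all 5 beams and compare to the given ranges.
  (4.5, 3.5, 165°): beam 1 = 0.5176 ≠ 2.5882 ✗
  (4.5, 3.5, 345°): beam 2 = 2.8868 ≠ 3.0000 ✗
  (4.5, 3.5, 75°): beam 1 = 3.6235 ≠ 2.5882 ✗
  (4.5, 1.5, 120°): beam 1 = 4.0415 ≠ 2.5882 ✗
  …
  (1.5, 5.5, 75°): r_1=2.5882, r_2=3.0000, r_3=1.5529, r_4=1.0000, r_5=0.5176 — all match ✓
Only this pose fits every beam.

(x, y, θ) = (1.5, 5.5, 75°)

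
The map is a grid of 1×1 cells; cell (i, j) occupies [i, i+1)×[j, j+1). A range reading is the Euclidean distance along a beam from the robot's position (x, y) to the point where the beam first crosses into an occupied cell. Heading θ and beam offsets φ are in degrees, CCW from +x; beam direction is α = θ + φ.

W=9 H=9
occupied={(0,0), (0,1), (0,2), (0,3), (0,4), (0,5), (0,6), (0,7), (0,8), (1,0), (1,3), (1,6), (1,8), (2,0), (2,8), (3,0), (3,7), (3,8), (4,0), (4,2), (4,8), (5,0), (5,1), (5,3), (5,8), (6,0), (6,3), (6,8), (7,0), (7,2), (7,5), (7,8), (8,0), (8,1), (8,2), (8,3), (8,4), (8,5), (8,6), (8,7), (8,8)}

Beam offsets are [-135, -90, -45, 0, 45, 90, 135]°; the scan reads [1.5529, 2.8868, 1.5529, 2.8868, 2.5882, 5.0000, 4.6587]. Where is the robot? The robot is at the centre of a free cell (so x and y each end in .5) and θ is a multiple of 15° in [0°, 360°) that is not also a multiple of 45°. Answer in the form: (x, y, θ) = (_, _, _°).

The pose lattice has 40·16 = 640 candidates. Test each by forward raycasting.
  (3.5, 2.5, 165°): beam 1 = 0.5774 ≠ 1.5529 ✗
  (3.5, 4.5, 255°): beam 1 = 4.0415 ≠ 1.5529 ✗
  (3.5, 3.5, 240°): beam 1 = 4.6587 ≠ 1.5529 ✗
  (4.5, 6.5, 165°): beam 1 = 3.0000 ≠ 1.5529 ✗
  …
  (5.5, 5.5, 60°): r_1=1.5529, r_2=2.8868, r_3=1.5529, r_4=2.8868, r_5=2.5882, r_6=5.0000, r_7=4.6587 — all match ✓
No second candidate reproduces the full scan.

(x, y, θ) = (5.5, 5.5, 60°)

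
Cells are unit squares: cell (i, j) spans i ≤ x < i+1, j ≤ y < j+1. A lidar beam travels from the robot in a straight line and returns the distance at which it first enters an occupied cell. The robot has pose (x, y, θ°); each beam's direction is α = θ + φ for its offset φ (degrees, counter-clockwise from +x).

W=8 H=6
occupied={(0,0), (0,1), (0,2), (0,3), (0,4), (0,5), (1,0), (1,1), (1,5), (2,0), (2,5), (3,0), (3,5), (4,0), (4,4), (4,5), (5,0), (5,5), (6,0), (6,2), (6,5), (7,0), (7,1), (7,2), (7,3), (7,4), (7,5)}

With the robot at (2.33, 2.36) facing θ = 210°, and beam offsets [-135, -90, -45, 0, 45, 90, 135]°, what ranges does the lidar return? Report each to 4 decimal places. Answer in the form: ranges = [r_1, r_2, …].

beam 1: φ=-135°, α=75°
  d=(0.2588,0.9659)  start (2,2)  tX=2.5887 tY=0.6626  stride 1/|dx|=3.8637 1/|dy|=1.0353
    cross y-line → (2,3), t=0.6626
    cross y-line → (2,4), t=1.6979
    cross x-line → (3,4), t=2.5887
    cross y-line → (3,5), t=2.7331 (wall)
  → r_1 = 2.7331
beam 2: φ=-90°, α=120°
  d=(-0.5000,0.8660)  start (2,2)  tX=0.6600 tY=0.7390  stride 1/|dx|=2.0000 1/|dy|=1.1547
    cross x-line → (1,2), t=0.6600
    cross y-line → (1,3), t=0.7390
    cross y-line → (1,4), t=1.8937
    cross x-line → (0,4), t=2.6600 (wall)
  → r_2 = 2.6600
beam 3: φ=-45°, α=165°
  d=(-0.9659,0.2588)  start (2,2)  tX=0.3416 tY=2.4728  stride 1/|dx|=1.0353 1/|dy|=3.8637
    cross x-line → (1,2), t=0.3416
    cross x-line → (0,2), t=1.3769 (wall)
  → r_3 = 1.3769
beam 4: φ=0°, α=210°
  d=(-0.8660,-0.5000)  start (2,2)  tX=0.3811 tY=0.7200  stride 1/|dx|=1.1547 1/|dy|=2.0000
    cross x-line → (1,2), t=0.3811
    cross y-line → (1,1), t=0.7200 (wall)
  → r_4 = 0.7200
beam 5: φ=45°, α=255°
  d=(-0.2588,-0.9659)  start (2,2)  tX=1.2750 tY=0.3727  stride 1/|dx|=3.8637 1/|dy|=1.0353
    cross y-line → (2,1), t=0.3727
    cross x-line → (1,1), t=1.2750 (wall)
  → r_5 = 1.2750
beam 6: φ=90°, α=300°
  d=(0.5000,-0.8660)  start (2,2)  tX=1.3400 tY=0.4157  stride 1/|dx|=2.0000 1/|dy|=1.1547
    cross y-line → (2,1), t=0.4157
    cross x-line → (3,1), t=1.3400
    cross y-line → (3,0), t=1.5704 (wall)
  → r_6 = 1.5704
beam 7: φ=135°, α=345°
  d=(0.9659,-0.2588)  start (2,2)  tX=0.6936 tY=1.3909  stride 1/|dx|=1.0353 1/|dy|=3.8637
    cross x-line → (3,2), t=0.6936
    cross y-line → (3,1), t=1.3909
    cross x-line → (4,1), t=1.7289
    cross x-line → (5,1), t=2.7642
    cross x-line → (6,1), t=3.7995
    cross x-line → (7,1), t=4.8347 (wall)
  → r_7 = 4.8347

ranges = [2.7331, 2.6600, 1.3769, 0.7200, 1.2750, 1.5704, 4.8347]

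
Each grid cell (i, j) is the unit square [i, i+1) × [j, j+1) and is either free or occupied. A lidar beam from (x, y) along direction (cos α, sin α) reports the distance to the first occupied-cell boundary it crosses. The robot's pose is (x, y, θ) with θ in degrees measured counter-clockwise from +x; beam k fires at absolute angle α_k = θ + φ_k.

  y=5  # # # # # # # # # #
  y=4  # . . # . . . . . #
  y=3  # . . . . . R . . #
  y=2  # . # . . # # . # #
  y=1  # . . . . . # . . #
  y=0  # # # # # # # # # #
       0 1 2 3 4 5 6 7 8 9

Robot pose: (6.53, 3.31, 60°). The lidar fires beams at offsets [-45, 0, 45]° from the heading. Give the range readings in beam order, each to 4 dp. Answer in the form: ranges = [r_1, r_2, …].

beam 1: φ=-45°, α=15°
  cosα=0.9659 sinα=0.2588 | (6,3) | tMaxX 0.4866 tMaxY 2.6660 | tΔX 1.0353 tΔY 3.8637
    t=0.4866 [x] (7,3)
    t=1.5219 [x] (8,3)
    t=2.5571 [x] (9,3) — stop
  → r_1 = 2.5571
beam 2: φ=0°, α=60°
  cosα=0.5000 sinα=0.8660 | (6,3) | tMaxX 0.9400 tMaxY 0.7967 | tΔX 2.0000 tΔY 1.1547
    t=0.7967 [y] (6,4)
    t=0.9400 [x] (7,4)
    t=1.9514 [y] (7,5) — stop
  → r_2 = 1.9514
beam 3: φ=45°, α=105°
  cosα=-0.2588 sinα=0.9659 | (6,3) | tMaxX 2.0478 tMaxY 0.7143 | tΔX 3.8637 tΔY 1.0353
    t=0.7143 [y] (6,4)
    t=1.7496 [y] (6,5) — stop
  → r_3 = 1.7496

ranges = [2.5571, 1.9514, 1.7496]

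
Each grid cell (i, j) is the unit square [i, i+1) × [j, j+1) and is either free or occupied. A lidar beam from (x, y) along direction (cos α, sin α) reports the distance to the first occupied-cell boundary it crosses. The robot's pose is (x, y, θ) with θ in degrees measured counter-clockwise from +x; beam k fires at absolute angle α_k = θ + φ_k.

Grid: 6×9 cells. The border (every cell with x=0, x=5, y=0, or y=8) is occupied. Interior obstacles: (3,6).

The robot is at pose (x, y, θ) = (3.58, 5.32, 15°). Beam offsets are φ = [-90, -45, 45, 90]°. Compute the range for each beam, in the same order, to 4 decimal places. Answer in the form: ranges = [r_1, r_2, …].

beam 1: φ=-90°, α=285°
  cosα=0.2588 sinα=-0.9659 | (3,5) | tMaxX 1.6228 tMaxY 0.3313 | tΔX 3.8637 tΔY 1.0353
    t=0.3313 [y] (3,4)
    t=1.3666 [y] (3,3)
    t=1.6228 [x] (4,3)
    t=2.4018 [y] (4,2)
    t=3.4371 [y] (4,1)
    t=4.4724 [y] (4,0) — stop
  → r_1 = 4.4724
beam 2: φ=-45°, α=330°
  cosα=0.8660 sinα=-0.5000 | (3,5) | tMaxX 0.4850 tMaxY 0.6400 | tΔX 1.1547 tΔY 2.0000
    t=0.4850 [x] (4,5)
    t=0.6400 [y] (4,4)
    t=1.6397 [x] (5,4) — stop
  → r_2 = 1.6397
beam 3: φ=45°, α=60°
  cosα=0.5000 sinα=0.8660 | (3,5) | tMaxX 0.8400 tMaxY 0.7852 | tΔX 2.0000 tΔY 1.1547
    t=0.7852 [y] (3,6) — stop
  → r_3 = 0.7852
beam 4: φ=90°, α=105°
  cosα=-0.2588 sinα=0.9659 | (3,5) | tMaxX 2.2409 tMaxY 0.7040 | tΔX 3.8637 tΔY 1.0353
    t=0.7040 [y] (3,6) — stop
  → r_4 = 0.7040

ranges = [4.4724, 1.6397, 0.7852, 0.7040]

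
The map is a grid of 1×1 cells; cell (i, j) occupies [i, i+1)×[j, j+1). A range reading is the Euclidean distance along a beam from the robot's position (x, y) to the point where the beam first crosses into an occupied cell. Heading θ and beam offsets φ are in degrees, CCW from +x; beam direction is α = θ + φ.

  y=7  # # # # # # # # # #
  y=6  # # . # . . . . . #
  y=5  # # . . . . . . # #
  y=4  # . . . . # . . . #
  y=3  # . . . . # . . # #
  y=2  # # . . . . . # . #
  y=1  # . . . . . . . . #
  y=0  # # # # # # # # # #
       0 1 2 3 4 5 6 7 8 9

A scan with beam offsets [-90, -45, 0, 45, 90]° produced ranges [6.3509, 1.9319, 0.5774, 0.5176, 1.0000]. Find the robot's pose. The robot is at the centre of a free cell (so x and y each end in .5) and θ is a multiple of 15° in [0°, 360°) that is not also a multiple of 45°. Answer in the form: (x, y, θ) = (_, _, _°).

The pose lattice has 39·16 = 624 candidates. Test each by forward raycasting.
  (5.5, 2.5, 60°): beam 1 = 3.0000 ≠ 6.3509 ✗
  (7.5, 1.5, 15°): beam 1 = 0.5176 ≠ 6.3509 ✗
  (7.5, 3.5, 285°): beam 1 = 1.5529 ≠ 6.3509 ✗
  …
  (6.5, 1.5, 240°): r_1=6.3509, r_2=1.9319, r_3=0.5774, r_4=0.5176, r_5=1.0000 — all match ✓
No second candidate reproduces the full scan.

(x, y, θ) = (6.5, 1.5, 240°)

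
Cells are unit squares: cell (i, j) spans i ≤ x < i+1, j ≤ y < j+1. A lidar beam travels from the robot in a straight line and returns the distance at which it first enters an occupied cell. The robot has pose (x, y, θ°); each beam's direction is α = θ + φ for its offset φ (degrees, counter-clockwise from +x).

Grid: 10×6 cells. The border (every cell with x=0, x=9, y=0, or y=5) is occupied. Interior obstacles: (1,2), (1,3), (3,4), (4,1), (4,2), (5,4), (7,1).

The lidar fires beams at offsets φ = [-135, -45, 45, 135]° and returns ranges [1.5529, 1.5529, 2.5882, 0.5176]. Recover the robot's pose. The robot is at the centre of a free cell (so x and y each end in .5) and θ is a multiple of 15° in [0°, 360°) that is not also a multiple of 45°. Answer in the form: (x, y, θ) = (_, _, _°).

(x, y, θ) = (2.5, 2.5, 60°)

Candidates: 25 free-cell centres × 16 headings = 400 poses. Raycast each; keep the one whose scan matches to 4 dp.
  (4.5, 4.5, 15°): beam 1 = 4.0415 ≠ 1.5529 ✗
  (5.5, 2.5, 255°): beam 1 = 2.8868 ≠ 1.5529 ✗
  (3.5, 1.5, 75°): beam 1 = 0.5774 ≠ 1.5529 ✗
  (5.5, 2.5, 165°): beam 1 = 4.0415 ≠ 1.5529 ✗
  (7.5, 2.5, 150°): beam 2 = 2.5882 ≠ 1.5529 ✗
  …
  (2.5, 2.5, 60°): r_1=1.5529, r_2=1.5529, r_3=2.5882, r_4=0.5176 — all match ✓
Only this pose fits every beam.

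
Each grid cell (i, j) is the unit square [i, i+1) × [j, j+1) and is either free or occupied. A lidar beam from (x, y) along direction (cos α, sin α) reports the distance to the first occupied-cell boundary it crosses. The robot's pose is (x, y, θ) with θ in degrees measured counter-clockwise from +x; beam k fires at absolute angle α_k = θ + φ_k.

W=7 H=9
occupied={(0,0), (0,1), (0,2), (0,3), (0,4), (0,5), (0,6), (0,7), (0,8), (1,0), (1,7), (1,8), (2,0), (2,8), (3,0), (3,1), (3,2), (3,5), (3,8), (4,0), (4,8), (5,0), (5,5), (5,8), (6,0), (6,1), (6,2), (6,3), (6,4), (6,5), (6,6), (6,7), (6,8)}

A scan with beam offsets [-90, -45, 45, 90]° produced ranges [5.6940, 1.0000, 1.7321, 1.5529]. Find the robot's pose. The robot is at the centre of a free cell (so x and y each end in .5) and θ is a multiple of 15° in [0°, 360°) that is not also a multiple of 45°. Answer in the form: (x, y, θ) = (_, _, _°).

(x, y, θ) = (4.5, 6.5, 15°)

Candidates: 30 free-cell centres × 16 headings = 480 poses. Raycast each; keep the one whose scan matches to 4 dp.
  (2.5, 2.5, 30°): beam 1 = 1.0000 ≠ 5.6940 ✗
  (1.5, 6.5, 120°): beam 1 = 3.0000 ≠ 5.6940 ✗
  (4.5, 5.5, 240°): beam 1 = 0.5774 ≠ 5.6940 ✗
  (5.5, 7.5, 165°): beam 1 = 0.5176 ≠ 5.6940 ✗
  …
  (4.5, 6.5, 15°): r_1=5.6940, r_2=1.0000, r_3=1.7321, r_4=1.5529 — all match ✓
Unique over the lattice → pose = (4.5, 6.5, 15°).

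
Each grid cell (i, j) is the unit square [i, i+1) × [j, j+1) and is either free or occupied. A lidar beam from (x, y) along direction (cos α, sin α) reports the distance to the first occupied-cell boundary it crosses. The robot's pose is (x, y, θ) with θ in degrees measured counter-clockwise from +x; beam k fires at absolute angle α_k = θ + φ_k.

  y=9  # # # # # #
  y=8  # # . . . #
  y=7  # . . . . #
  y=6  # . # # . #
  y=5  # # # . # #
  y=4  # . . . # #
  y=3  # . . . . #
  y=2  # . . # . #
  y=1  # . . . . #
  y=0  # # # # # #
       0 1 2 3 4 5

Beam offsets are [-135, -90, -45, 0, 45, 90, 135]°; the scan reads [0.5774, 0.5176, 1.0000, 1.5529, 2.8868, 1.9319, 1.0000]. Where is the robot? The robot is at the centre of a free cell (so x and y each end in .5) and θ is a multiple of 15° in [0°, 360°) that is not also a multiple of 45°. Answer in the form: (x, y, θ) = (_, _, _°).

(x, y, θ) = (4.5, 7.5, 105°)

Candidates: 24 free-cell centres × 16 headings = 384 poses. Raycast each; keep the one whose scan matches to 4 dp.
  (1.5, 1.5, 150°): beam 1 = 1.9319 ≠ 0.5774 ✗
  (3.5, 7.5, 345°): beam 1 = 1.0000 ≠ 0.5774 ✗
  (1.5, 7.5, 345°): beam 2 = 1.5529 ≠ 0.5176 ✗
  (4.5, 6.5, 105°): beam 4 = 2.5882 ≠ 1.5529 ✗
  (3.5, 8.5, 165°): beam 1 = 1.0000 ≠ 0.5774 ✗
  …
  (4.5, 7.5, 105°): r_1=0.5774, r_2=0.5176, r_3=1.0000, r_4=1.5529, r_5=2.8868, r_6=1.9319, r_7=1.0000 — all match ✓
Unique over the lattice → pose = (4.5, 7.5, 105°).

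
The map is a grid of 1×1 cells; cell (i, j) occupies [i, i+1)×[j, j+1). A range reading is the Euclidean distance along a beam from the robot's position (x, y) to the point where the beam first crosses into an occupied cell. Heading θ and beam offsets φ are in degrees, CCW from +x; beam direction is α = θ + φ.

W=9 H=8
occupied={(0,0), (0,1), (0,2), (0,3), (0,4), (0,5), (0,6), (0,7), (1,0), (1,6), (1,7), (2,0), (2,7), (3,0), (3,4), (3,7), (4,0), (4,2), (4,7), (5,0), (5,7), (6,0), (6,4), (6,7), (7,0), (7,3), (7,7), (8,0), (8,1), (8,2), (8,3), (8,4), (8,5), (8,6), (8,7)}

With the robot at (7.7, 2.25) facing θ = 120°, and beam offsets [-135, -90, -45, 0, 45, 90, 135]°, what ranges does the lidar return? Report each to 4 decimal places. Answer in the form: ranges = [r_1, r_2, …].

beam 1: φ=-135°, α=345°
  cosα=0.9659 sinα=-0.2588 | (7,2) | tMaxX 0.3106 tMaxY 0.9659 | tΔX 1.0353 tΔY 3.8637
    t=0.3106 [x] (8,2) — stop
  → r_1 = 0.3106
beam 2: φ=-90°, α=30°
  cosα=0.8660 sinα=0.5000 | (7,2) | tMaxX 0.3464 tMaxY 1.5000 | tΔX 1.1547 tΔY 2.0000
    t=0.3464 [x] (8,2) — stop
  → r_2 = 0.3464
beam 3: φ=-45°, α=75°
  cosα=0.2588 sinα=0.9659 | (7,2) | tMaxX 1.1591 tMaxY 0.7765 | tΔX 3.8637 tΔY 1.0353
    t=0.7765 [y] (7,3) — stop
  → r_3 = 0.7765
beam 4: φ=0°, α=120°
  cosα=-0.5000 sinα=0.8660 | (7,2) | tMaxX 1.4000 tMaxY 0.8660 | tΔX 2.0000 tΔY 1.1547
    t=0.8660 [y] (7,3) — stop
  → r_4 = 0.8660
beam 5: φ=45°, α=165°
  cosα=-0.9659 sinα=0.2588 | (7,2) | tMaxX 0.7247 tMaxY 2.8978 | tΔX 1.0353 tΔY 3.8637
    t=0.7247 [x] (6,2)
    t=1.7600 [x] (5,2)
    t=2.7952 [x] (4,2) — stop
  → r_5 = 2.7952
beam 6: φ=90°, α=210°
  cosα=-0.8660 sinα=-0.5000 | (7,2) | tMaxX 0.8083 tMaxY 0.5000 | tΔX 1.1547 tΔY 2.0000
    t=0.5000 [y] (7,1)
    t=0.8083 [x] (6,1)
    t=1.9630 [x] (5,1)
    t=2.5000 [y] (5,0) — stop
  → r_6 = 2.5000
beam 7: φ=135°, α=255°
  cosα=-0.2588 sinα=-0.9659 | (7,2) | tMaxX 2.7046 tMaxY 0.2588 | tΔX 3.8637 tΔY 1.0353
    t=0.2588 [y] (7,1)
    t=1.2941 [y] (7,0) — stop
  → r_7 = 1.2941

ranges = [0.3106, 0.3464, 0.7765, 0.8660, 2.7952, 2.5000, 1.2941]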